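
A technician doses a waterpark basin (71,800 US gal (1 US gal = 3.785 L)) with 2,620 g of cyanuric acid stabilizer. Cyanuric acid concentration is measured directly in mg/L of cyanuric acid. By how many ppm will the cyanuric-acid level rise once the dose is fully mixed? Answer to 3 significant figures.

9.64 ppm

Volume: 71,800 US gal × 3.785 L/gal = 271,763 L.
Rise: 2,620 g / 271,763 L × 1000 = 9.641 mg/L.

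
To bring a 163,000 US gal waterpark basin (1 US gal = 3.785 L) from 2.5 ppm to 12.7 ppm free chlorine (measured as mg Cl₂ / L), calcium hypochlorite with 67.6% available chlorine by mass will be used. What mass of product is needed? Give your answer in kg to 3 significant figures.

9.31 kg

Volume: 163,000 US gal × 3.785 L/gal = 616,955 L.
Chlorine deficit: 12.7 − 2.5 = 10.2 ppm = 10.2 mg/L as Cl₂.
Cl₂ equivalent needed: 10.2 mg/L × 616,955 L = 6,293,000 mg = 6293 g.
Product at 67.6% available chlorine: 6293 / 0.676 = 9309 g.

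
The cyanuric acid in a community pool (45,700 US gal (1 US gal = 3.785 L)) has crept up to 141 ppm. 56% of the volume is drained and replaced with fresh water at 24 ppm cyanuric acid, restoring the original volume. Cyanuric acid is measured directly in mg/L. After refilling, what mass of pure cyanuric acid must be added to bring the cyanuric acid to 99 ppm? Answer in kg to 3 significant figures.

Volume: 45,700 US gal × 3.785 L/gal = 172,974 L.
After draining 56% and refilling: 141 × 0.44 + 24 × 0.56 = 75.48 ppm.
Deficit to target: 99 − 75.48 = 23.52 mg/L.
Mass: 23.52 mg/L × 172,974 L = 4068 g cyanuric acid.

4.07 kg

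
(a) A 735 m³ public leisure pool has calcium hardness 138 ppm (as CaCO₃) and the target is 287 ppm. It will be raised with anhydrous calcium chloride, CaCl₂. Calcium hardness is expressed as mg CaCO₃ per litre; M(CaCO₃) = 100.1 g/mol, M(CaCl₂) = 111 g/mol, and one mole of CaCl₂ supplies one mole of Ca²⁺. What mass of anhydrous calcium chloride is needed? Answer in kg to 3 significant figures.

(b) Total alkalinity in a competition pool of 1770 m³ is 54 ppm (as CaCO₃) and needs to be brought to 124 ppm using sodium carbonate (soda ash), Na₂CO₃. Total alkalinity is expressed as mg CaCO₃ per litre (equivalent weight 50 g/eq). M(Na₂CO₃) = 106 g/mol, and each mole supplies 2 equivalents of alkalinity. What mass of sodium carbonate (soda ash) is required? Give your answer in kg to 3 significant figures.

(a) 121 kg; (b) 131 kg

(a) Volume: 735 m³ = 735,000 L.
(a) Hardness to add: (287 − 138) = 149 mg/L as CaCO₃ × 735,000 L = 109,500 g as CaCO₃.
(a) Moles of Ca²⁺ (1 mol Ca²⁺ ≡ 1 mol CaCO₃): 109,500 / 100.1 g/mol = 1094 mol.
(a) Mass of CaCl₂: 1094 × 111 = 121,400 g.

(b) Volume: 1770 m³ = 1,770,000 L.
(b) Alkalinity to add: (124 − 54) = 70 mg/L as CaCO₃ × 1,770,000 L = 123,900 g as CaCO₃.
(b) Equivalents: 123,900 g ÷ 50 g/eq = 2478 eq.
(b) Each mole of Na₂CO₃ supplies 2 eq, so 2478 / 2 = 1239 mol.
(b) Mass: 1239 mol × 106 g/mol = 131,300 g.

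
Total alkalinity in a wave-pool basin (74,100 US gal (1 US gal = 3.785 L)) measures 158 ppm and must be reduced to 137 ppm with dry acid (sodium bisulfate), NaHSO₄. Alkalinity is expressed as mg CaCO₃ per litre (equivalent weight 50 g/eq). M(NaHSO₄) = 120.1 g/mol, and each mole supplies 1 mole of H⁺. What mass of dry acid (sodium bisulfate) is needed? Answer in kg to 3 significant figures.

14.1 kg

Volume: 74,100 US gal × 3.785 L/gal = 280,468 L.
Alkalinity to neutralize: (158 − 137) = 21 mg/L as CaCO₃ × 280,468 L = 5890 g as CaCO₃.
Equivalents of H⁺ required: 5890 ÷ 50 g/eq = 117.8 eq = 117.8 mol NaHSO₄.
Mass of NaHSO₄: 117.8 × 120.1 = 14,150 g.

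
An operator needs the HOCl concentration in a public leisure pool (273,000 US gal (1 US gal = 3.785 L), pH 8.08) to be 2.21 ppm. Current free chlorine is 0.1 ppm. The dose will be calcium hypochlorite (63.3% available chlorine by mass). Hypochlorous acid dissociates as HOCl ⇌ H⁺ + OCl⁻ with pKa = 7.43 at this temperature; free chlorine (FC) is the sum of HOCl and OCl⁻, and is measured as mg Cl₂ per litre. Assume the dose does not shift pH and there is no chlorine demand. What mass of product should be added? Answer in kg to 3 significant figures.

Volume: 273,000 US gal × 3.785 L/gal = 1,033,305 L.
[OCl⁻]/[HOCl] = 10^(pH − pKa) = 10^(8.08 − 7.43) = 4.467; fraction as HOCl = 1/(1 + 4.467) = 0.1829.
Free chlorine required for 2.21 ppm HOCl: 2.21 / 0.1829 = 12.08 ppm.
FC to add: 12.08 − 0.1 = 11.98 mg/L as Cl₂.
Cl₂ equivalent: 11.98 mg/L × 1,033,305 L = 12,380 g.
Product at 63.3% available Cl: 12,380 / 0.633 = 19,560 g.

19.6 kg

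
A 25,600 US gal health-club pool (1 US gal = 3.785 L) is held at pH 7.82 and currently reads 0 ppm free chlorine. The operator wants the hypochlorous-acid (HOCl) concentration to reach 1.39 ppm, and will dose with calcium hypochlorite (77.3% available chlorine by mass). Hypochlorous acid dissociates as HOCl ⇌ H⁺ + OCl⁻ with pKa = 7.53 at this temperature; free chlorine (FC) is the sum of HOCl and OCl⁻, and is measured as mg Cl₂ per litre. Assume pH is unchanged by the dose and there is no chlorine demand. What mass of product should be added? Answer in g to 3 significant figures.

Volume: 25,600 US gal × 3.785 L/gal = 96,896 L.
[OCl⁻]/[HOCl] = 10^(pH − pKa) = 10^(7.82 − 7.53) = 1.95; fraction as HOCl = 1/(1 + 1.95) = 0.339.
Free chlorine required for 1.39 ppm HOCl: 1.39 / 0.339 = 4.1 ppm.
FC to add: 4.1 − 0 = 4.1 mg/L as Cl₂.
Cl₂ equivalent: 4.1 mg/L × 96,896 L = 397.3 g.
Product at 77.3% available Cl: 397.3 / 0.773 = 514 g.

514 g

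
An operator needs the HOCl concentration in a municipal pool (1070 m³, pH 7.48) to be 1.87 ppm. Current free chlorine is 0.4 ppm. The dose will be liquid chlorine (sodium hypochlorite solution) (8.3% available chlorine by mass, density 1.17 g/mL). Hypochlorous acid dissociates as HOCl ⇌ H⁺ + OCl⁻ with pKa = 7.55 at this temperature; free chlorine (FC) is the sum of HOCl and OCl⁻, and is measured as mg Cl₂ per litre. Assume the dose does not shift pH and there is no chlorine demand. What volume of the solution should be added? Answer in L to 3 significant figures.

33.7 L

Volume: 1070 m³ = 1,070,000 L.
[OCl⁻]/[HOCl] = 10^(pH − pKa) = 10^(7.48 − 7.55) = 0.8511; fraction as HOCl = 1/(1 + 0.8511) = 0.5402.
Free chlorine required for 1.87 ppm HOCl: 1.87 / 0.5402 = 3.462 ppm.
FC to add: 3.462 − 0.4 = 3.062 mg/L as Cl₂.
Cl₂ equivalent: 3.062 mg/L × 1,070,000 L = 3276 g.
Product at 8.3% available Cl: 3276 / 0.083 = 39,470 g.
Volume: 39,470 g ÷ 1.17 g/mL = 33,730 mL.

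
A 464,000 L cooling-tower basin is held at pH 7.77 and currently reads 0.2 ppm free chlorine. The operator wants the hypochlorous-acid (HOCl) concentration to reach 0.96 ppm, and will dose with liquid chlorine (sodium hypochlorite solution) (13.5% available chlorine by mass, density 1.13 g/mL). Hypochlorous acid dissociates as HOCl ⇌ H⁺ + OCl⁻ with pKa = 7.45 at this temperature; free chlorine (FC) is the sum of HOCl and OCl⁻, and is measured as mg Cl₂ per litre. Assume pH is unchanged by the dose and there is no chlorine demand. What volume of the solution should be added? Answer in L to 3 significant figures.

8.41 L

[OCl⁻]/[HOCl] = 10^(pH − pKa) = 10^(7.77 − 7.45) = 2.089; fraction as HOCl = 1/(1 + 2.089) = 0.3237.
Free chlorine required for 0.96 ppm HOCl: 0.96 / 0.3237 = 2.966 ppm.
FC to add: 2.966 − 0.2 = 2.766 mg/L as Cl₂.
Cl₂ equivalent: 2.766 mg/L × 464,000 L = 1283 g.
Product at 13.5% available Cl: 1283 / 0.135 = 9506 g.
Volume: 9506 g ÷ 1.13 g/mL = 8412 mL.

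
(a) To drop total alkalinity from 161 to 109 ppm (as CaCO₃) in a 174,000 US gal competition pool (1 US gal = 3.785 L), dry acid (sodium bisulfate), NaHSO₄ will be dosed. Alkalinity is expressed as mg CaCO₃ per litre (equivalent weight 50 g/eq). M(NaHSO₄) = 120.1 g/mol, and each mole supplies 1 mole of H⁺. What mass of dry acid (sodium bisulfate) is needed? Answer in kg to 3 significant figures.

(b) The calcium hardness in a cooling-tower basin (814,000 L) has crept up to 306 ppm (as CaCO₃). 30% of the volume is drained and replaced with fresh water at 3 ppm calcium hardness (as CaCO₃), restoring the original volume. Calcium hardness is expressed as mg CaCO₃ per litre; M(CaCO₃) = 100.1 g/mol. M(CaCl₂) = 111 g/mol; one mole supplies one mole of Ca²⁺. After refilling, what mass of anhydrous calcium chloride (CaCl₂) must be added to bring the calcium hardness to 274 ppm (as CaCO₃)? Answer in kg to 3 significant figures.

(a) Volume: 174,000 US gal × 3.785 L/gal = 658,590 L.
(a) Alkalinity to neutralize: (161 − 109) = 52 mg/L as CaCO₃ × 658,590 L = 34,250 g as CaCO₃.
(a) Equivalents of H⁺ required: 34,250 ÷ 50 g/eq = 684.9 eq = 684.9 mol NaHSO₄.
(a) Mass of NaHSO₄: 684.9 × 120.1 = 82,260 g.

(b) After draining 30% and refilling: 306 × 0.70 + 3 × 0.30 = 215.1 ppm.
(b) Deficit to target: 274 − 215.1 = 58.9 mg/L.
(b) As CaCO₃: 58.9 mg/L × 814,000 L = 47,940 g; ÷ 100.1 = 479 mol Ca²⁺.
(b) Mass: 479 × 111 = 53,170 g.

(a) 82.3 kg; (b) 53.2 kg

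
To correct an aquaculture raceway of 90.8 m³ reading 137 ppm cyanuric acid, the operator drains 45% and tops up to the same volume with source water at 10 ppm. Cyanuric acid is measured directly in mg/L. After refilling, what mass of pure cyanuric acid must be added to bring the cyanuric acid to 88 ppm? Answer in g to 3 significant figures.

Volume: 90.8 m³ = 90,800 L.
After draining 45% and refilling: 137 × 0.55 + 10 × 0.45 = 79.85 ppm.
Deficit to target: 88 − 79.85 = 8.15 mg/L.
Mass: 8.15 mg/L × 90,800 L = 740 g cyanuric acid.

740 g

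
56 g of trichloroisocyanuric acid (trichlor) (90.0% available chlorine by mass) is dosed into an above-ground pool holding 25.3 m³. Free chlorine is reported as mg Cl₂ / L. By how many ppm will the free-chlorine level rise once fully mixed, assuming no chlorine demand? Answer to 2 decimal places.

1.99 ppm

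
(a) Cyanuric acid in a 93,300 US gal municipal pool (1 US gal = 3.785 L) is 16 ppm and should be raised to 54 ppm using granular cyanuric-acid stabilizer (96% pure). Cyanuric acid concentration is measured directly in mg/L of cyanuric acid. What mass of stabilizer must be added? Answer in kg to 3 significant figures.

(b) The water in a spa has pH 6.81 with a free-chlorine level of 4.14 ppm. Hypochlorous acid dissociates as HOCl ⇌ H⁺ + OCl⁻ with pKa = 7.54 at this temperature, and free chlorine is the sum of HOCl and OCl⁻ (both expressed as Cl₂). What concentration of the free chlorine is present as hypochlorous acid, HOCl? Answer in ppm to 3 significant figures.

(a) Volume: 93,300 US gal × 3.785 L/gal = 353,140 L.
(a) CYA to add: (54 − 16) = 38 mg/L × 353,140 L = 13,420 g cyanuric acid.
(a) At 96% purity: 13,420 / 0.96 = 13,980 g product.

(b) [OCl⁻]/[HOCl] = 10^(pH − pKa) = 10^(6.81 − 7.54) = 10^-0.73 = 0.1862.
(b) Fraction as HOCl = 1 / (1 + 0.1862) = 0.843.
(b) HOCl = 0.843 × 4.14 ppm = 3.49 ppm.

(a) 14.0 kg; (b) 3.49 ppm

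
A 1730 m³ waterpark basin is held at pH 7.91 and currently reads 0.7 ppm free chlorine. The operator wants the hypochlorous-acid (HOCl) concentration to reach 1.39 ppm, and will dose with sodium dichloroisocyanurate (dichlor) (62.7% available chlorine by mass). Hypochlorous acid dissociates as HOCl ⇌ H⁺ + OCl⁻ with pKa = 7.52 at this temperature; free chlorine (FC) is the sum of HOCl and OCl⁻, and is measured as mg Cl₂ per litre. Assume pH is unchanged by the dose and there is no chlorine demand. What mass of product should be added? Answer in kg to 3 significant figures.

11.3 kg

Volume: 1730 m³ = 1,730,000 L.
[OCl⁻]/[HOCl] = 10^(pH − pKa) = 10^(7.91 − 7.52) = 2.455; fraction as HOCl = 1/(1 + 2.455) = 0.2895.
Free chlorine required for 1.39 ppm HOCl: 1.39 / 0.2895 = 4.802 ppm.
FC to add: 4.802 − 0.7 = 4.102 mg/L as Cl₂.
Cl₂ equivalent: 4.102 mg/L × 1,730,000 L = 7097 g.
Product at 62.7% available Cl: 7097 / 0.627 = 11,320 g.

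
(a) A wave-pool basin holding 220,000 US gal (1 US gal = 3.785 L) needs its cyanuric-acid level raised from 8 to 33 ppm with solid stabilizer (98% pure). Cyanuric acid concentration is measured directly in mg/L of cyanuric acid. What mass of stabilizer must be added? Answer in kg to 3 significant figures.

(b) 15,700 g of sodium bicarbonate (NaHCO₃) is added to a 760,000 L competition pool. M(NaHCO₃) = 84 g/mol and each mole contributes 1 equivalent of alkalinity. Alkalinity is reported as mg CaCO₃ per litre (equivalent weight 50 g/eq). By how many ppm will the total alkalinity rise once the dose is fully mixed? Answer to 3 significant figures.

(a) 21.2 kg; (b) 12.3 ppm

(a) Volume: 220,000 US gal × 3.785 L/gal = 832,700 L.
(a) CYA to add: (33 − 8) = 25 mg/L × 832,700 L = 20,820 g cyanuric acid.
(a) At 98% purity: 20,820 / 0.98 = 21,240 g product.

(b) Moles of NaHCO₃: 15,700 g ÷ 84 g/mol = 186.9 mol → 186.9 eq of alkalinity.
(b) As CaCO₃: 186.9 eq × 50 g/eq = 9345 g.
(b) Rise: 9345 g / 760,000 L × 1000 = 12.3 mg/L.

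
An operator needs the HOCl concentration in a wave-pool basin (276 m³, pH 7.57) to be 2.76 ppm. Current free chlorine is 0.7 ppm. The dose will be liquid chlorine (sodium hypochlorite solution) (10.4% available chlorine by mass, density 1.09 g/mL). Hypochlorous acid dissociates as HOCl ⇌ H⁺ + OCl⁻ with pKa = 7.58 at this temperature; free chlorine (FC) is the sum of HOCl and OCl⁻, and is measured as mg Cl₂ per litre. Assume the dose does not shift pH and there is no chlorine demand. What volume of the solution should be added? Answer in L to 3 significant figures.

11.6 L

Volume: 276 m³ = 276,000 L.
[OCl⁻]/[HOCl] = 10^(pH − pKa) = 10^(7.57 − 7.58) = 0.9772; fraction as HOCl = 1/(1 + 0.9772) = 0.5058.
Free chlorine required for 2.76 ppm HOCl: 2.76 / 0.5058 = 5.457 ppm.
FC to add: 5.457 − 0.7 = 4.757 mg/L as Cl₂.
Cl₂ equivalent: 4.757 mg/L × 276,000 L = 1313 g.
Product at 10.4% available Cl: 1313 / 0.104 = 12,620 g.
Volume: 12,620 g ÷ 1.09 g/mL = 11,580 mL.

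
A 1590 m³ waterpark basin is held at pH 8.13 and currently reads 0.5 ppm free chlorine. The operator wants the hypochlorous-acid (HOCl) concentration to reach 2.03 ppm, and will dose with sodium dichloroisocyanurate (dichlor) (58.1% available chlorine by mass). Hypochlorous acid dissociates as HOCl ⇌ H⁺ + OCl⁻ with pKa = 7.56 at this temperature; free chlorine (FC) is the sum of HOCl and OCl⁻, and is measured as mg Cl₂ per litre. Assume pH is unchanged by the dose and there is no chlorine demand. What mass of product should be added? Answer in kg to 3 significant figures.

24.8 kg

Volume: 1590 m³ = 1,590,000 L.
[OCl⁻]/[HOCl] = 10^(pH − pKa) = 10^(8.13 − 7.56) = 3.715; fraction as HOCl = 1/(1 + 3.715) = 0.2121.
Free chlorine required for 2.03 ppm HOCl: 2.03 / 0.2121 = 9.572 ppm.
FC to add: 9.572 − 0.5 = 9.072 mg/L as Cl₂.
Cl₂ equivalent: 9.072 mg/L × 1,590,000 L = 14,420 g.
Product at 58.1% available Cl: 14,420 / 0.581 = 24,830 g.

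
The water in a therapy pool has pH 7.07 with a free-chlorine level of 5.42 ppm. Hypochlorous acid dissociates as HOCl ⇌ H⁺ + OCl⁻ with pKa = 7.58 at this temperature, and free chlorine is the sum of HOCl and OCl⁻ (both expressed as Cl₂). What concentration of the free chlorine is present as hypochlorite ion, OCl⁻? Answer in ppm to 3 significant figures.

1.28 ppm

[OCl⁻]/[HOCl] = 10^(pH − pKa) = 10^(7.07 − 7.58) = 10^-0.51 = 0.309.
Fraction as HOCl = 1 / (1 + 0.309) = 0.7639.
OCl⁻ = (1 − 0.7639) × 5.42 ppm = 1.28 ppm.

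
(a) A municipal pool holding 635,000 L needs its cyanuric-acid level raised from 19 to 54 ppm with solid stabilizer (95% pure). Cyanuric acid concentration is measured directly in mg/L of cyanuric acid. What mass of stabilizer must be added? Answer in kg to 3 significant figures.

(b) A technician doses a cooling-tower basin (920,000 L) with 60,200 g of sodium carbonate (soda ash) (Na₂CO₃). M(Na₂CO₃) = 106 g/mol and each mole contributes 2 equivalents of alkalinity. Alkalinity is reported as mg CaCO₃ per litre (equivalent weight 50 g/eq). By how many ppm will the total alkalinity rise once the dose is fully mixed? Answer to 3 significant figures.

(a) 23.4 kg; (b) 61.7 ppm

(a) CYA to add: (54 − 19) = 35 mg/L × 635,000 L = 22,220 g cyanuric acid.
(a) At 95% purity: 22,220 / 0.95 = 23,390 g product.

(b) Moles of Na₂CO₃: 60,200 g ÷ 106 g/mol = 567.9 mol → 1136 eq of alkalinity.
(b) As CaCO₃: 1136 eq × 50 g/eq = 56,790 g.
(b) Rise: 56,790 g / 920,000 L × 1000 = 61.73 mg/L.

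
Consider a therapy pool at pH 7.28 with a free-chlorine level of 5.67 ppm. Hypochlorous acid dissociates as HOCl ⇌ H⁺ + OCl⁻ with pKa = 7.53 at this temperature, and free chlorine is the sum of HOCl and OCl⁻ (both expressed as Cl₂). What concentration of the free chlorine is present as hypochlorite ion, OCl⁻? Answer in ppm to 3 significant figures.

2.04 ppm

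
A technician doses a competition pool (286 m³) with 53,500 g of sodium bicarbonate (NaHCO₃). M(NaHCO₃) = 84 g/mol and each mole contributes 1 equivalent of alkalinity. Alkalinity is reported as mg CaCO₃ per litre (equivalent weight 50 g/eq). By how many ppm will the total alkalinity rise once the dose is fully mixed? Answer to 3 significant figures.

Volume: 286 m³ = 286,000 L.
Moles of NaHCO₃: 53,500 g ÷ 84 g/mol = 636.9 mol → 636.9 eq of alkalinity.
As CaCO₃: 636.9 eq × 50 g/eq = 31,850 g.
Rise: 31,850 g / 286,000 L × 1000 = 111.3 mg/L.

111 ppm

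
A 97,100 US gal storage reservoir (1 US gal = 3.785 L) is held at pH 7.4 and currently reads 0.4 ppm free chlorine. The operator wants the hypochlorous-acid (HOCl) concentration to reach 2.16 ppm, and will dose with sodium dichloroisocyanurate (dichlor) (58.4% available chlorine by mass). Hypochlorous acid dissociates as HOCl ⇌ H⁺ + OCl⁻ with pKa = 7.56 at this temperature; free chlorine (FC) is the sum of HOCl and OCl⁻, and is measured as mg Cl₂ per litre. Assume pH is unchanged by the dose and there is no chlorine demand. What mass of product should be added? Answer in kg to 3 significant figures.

Volume: 97,100 US gal × 3.785 L/gal = 367,524 L.
[OCl⁻]/[HOCl] = 10^(pH − pKa) = 10^(7.4 − 7.56) = 0.6918; fraction as HOCl = 1/(1 + 0.6918) = 0.5911.
Free chlorine required for 2.16 ppm HOCl: 2.16 / 0.5911 = 3.654 ppm.
FC to add: 3.654 − 0.4 = 3.254 mg/L as Cl₂.
Cl₂ equivalent: 3.254 mg/L × 367,524 L = 1196 g.
Product at 58.4% available Cl: 1196 / 0.584 = 2048 g.

2.05 kg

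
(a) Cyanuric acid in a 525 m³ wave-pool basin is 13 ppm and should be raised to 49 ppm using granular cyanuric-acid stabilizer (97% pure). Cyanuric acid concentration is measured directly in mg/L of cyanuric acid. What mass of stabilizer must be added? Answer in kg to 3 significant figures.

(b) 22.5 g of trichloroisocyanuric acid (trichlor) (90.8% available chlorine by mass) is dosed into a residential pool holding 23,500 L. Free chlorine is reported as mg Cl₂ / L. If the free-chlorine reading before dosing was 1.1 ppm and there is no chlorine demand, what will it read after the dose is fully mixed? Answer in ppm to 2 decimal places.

(a) 19.5 kg; (b) 1.97 ppm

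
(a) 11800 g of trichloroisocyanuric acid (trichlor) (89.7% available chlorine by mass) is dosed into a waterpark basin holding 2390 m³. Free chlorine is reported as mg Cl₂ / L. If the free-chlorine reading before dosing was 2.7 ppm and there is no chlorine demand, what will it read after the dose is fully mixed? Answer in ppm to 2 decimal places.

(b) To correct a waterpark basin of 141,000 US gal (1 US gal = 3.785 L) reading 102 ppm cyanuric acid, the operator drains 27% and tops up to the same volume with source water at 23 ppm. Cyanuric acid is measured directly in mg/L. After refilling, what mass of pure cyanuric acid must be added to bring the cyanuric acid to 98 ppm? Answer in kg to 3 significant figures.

(a) 7.13 ppm; (b) 9.25 kg

(a) Volume: 2390 m³ = 2,390,000 L.
(a) Available chlorine delivered: 11,800 g × 0.897 = 10,580 g as Cl₂.
(a) Concentration rise: 10,580 g / 2,390,000 L = 4.429 mg/L = 4.43 ppm.
(a) Final FC: 2.7 + 4.43 = 7.13 ppm.

(b) Volume: 141,000 US gal × 3.785 L/gal = 533,685 L.
(b) After draining 27% and refilling: 102 × 0.73 + 23 × 0.27 = 80.67 ppm.
(b) Deficit to target: 98 − 80.67 = 17.33 mg/L.
(b) Mass: 17.33 mg/L × 533,685 L = 9249 g cyanuric acid.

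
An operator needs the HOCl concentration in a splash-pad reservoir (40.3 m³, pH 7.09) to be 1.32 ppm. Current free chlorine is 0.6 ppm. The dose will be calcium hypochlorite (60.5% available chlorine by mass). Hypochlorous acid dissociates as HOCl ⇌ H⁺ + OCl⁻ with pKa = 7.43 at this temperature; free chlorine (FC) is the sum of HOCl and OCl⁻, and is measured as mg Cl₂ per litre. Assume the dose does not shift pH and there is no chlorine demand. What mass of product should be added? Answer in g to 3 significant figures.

Volume: 40.3 m³ = 40,300 L.
[OCl⁻]/[HOCl] = 10^(pH − pKa) = 10^(7.09 − 7.43) = 0.4571; fraction as HOCl = 1/(1 + 0.4571) = 0.6863.
Free chlorine required for 1.32 ppm HOCl: 1.32 / 0.6863 = 1.923 ppm.
FC to add: 1.923 − 0.6 = 1.323 mg/L as Cl₂.
Cl₂ equivalent: 1.323 mg/L × 40,300 L = 53.33 g.
Product at 60.5% available Cl: 53.33 / 0.605 = 88.15 g.

88.2 g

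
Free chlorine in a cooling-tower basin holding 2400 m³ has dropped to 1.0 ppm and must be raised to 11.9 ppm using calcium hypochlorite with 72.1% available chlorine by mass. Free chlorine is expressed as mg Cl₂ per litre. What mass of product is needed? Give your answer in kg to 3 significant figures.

Volume: 2400 m³ = 2,400,000 L.
Chlorine deficit: 11.9 − 1.0 = 10.9 ppm = 10.9 mg/L as Cl₂.
Cl₂ equivalent needed: 10.9 mg/L × 2,400,000 L = 26,160,000 mg = 26,160 g.
Product at 72.1% available chlorine: 26,160 / 0.721 = 36,280 g.

36.3 kg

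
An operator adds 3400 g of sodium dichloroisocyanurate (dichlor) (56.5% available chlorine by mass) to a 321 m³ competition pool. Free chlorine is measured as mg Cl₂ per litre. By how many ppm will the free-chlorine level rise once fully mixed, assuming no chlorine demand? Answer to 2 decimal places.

5.98 ppm

Volume: 321 m³ = 321,000 L.
Available chlorine delivered: 3400 g × 0.565 = 1921 g as Cl₂.
Concentration rise: 1921 g / 321,000 L = 5.984 mg/L = 5.98 ppm.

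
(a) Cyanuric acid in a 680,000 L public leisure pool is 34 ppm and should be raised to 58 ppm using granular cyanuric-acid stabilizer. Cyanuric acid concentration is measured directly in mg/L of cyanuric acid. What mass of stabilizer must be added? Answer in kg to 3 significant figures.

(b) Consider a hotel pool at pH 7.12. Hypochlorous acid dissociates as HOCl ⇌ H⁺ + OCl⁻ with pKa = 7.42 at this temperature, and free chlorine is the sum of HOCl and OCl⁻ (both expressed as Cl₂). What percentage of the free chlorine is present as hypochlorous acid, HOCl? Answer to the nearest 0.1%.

(a) 16.3 kg; (b) 66.6%

(a) CYA to add: (58 − 34) = 24 mg/L × 680,000 L = 16,320 g cyanuric acid.

(b) [OCl⁻]/[HOCl] = 10^(pH − pKa) = 10^(7.12 − 7.42) = 10^-0.30 = 0.5012.
(b) Fraction as HOCl = 1 / (1 + 0.5012) = 0.6661.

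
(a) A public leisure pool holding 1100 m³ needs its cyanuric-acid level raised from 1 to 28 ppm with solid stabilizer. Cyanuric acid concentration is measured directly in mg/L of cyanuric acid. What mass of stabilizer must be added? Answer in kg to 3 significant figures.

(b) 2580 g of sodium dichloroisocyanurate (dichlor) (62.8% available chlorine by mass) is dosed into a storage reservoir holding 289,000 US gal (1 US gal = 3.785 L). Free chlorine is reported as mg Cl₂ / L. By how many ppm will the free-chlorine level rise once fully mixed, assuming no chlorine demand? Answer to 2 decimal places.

(a) 29.7 kg; (b) 1.48 ppm

(a) Volume: 1100 m³ = 1,100,000 L.
(a) CYA to add: (28 − 1) = 27 mg/L × 1,100,000 L = 29,700 g cyanuric acid.

(b) Volume: 289,000 US gal × 3.785 L/gal = 1,093,865 L.
(b) Available chlorine delivered: 2580 g × 0.628 = 1620 g as Cl₂.
(b) Concentration rise: 1620 g / 1,093,865 L = 1.481 mg/L = 1.48 ppm.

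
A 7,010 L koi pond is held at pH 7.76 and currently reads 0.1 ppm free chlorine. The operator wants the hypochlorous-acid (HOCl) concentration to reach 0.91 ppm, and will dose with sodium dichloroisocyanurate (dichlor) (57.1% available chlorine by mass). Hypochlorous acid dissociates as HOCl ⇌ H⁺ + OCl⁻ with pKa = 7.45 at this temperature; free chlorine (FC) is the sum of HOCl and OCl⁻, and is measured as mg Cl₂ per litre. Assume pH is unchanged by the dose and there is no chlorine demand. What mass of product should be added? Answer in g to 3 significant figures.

32.8 g

[OCl⁻]/[HOCl] = 10^(pH − pKa) = 10^(7.76 − 7.45) = 2.042; fraction as HOCl = 1/(1 + 2.042) = 0.3288.
Free chlorine required for 0.91 ppm HOCl: 0.91 / 0.3288 = 2.768 ppm.
FC to add: 2.768 − 0.1 = 2.668 mg/L as Cl₂.
Cl₂ equivalent: 2.668 mg/L × 7,010 L = 18.7 g.
Product at 57.1% available Cl: 18.7 / 0.571 = 32.75 g.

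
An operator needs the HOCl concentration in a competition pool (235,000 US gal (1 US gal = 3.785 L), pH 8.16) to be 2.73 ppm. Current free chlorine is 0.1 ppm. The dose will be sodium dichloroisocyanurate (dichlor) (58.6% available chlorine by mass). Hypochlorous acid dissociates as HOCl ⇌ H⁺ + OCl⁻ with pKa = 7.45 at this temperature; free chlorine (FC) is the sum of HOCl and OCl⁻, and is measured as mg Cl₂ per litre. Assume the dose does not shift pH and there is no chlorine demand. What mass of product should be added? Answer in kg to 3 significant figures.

Volume: 235,000 US gal × 3.785 L/gal = 889,475 L.
[OCl⁻]/[HOCl] = 10^(pH − pKa) = 10^(8.16 − 7.45) = 5.129; fraction as HOCl = 1/(1 + 5.129) = 0.1632.
Free chlorine required for 2.73 ppm HOCl: 2.73 / 0.1632 = 16.73 ppm.
FC to add: 16.73 − 0.1 = 16.63 mg/L as Cl₂.
Cl₂ equivalent: 16.63 mg/L × 889,475 L = 14,790 g.
Product at 58.6% available Cl: 14,790 / 0.586 = 25,240 g.

25.2 kg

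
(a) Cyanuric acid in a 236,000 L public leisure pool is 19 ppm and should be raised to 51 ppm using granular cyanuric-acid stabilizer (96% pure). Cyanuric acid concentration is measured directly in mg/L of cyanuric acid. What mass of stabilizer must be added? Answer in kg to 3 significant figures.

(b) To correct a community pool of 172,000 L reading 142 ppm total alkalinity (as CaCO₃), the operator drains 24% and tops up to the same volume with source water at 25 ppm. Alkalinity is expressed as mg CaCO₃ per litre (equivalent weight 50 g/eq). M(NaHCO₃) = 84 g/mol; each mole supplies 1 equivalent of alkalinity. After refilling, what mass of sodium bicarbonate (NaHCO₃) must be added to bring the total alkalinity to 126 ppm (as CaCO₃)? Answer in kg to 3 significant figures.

(a) 7.87 kg; (b) 3.49 kg

(a) CYA to add: (51 − 19) = 32 mg/L × 236,000 L = 7552 g cyanuric acid.
(a) At 96% purity: 7552 / 0.96 = 7867 g product.

(b) After draining 24% and refilling: 142 × 0.76 + 25 × 0.24 = 113.92 ppm.
(b) Deficit to target: 126 − 113.92 = 12.08 mg/L.
(b) As CaCO₃: 12.08 mg/L × 172,000 L = 2078 g; ÷ 50 g/eq ÷ 1 = 41.56 mol NaHCO₃.
(b) Mass: 41.56 × 84 = 3491 g.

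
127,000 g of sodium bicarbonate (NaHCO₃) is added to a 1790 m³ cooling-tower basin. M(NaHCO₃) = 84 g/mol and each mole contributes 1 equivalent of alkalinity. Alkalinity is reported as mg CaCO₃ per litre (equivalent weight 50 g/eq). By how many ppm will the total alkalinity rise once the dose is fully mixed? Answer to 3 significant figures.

Volume: 1790 m³ = 1,790,000 L.
Moles of NaHCO₃: 127,000 g ÷ 84 g/mol = 1512 mol → 1512 eq of alkalinity.
As CaCO₃: 1512 eq × 50 g/eq = 75,600 g.
Rise: 75,600 g / 1,790,000 L × 1000 = 42.23 mg/L.

42.2 ppm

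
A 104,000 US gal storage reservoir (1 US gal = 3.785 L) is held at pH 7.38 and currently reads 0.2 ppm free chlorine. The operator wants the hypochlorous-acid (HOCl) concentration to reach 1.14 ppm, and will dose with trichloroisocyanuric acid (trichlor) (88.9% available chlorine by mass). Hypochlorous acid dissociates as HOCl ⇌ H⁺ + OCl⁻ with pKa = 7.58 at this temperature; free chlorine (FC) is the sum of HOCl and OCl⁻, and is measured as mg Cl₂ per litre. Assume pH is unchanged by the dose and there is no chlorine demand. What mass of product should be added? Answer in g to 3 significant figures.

Volume: 104,000 US gal × 3.785 L/gal = 393,640 L.
[OCl⁻]/[HOCl] = 10^(pH − pKa) = 10^(7.38 − 7.58) = 0.631; fraction as HOCl = 1/(1 + 0.631) = 0.6131.
Free chlorine required for 1.14 ppm HOCl: 1.14 / 0.6131 = 1.859 ppm.
FC to add: 1.859 − 0.2 = 1.659 mg/L as Cl₂.
Cl₂ equivalent: 1.659 mg/L × 393,640 L = 653.2 g.
Product at 88.9% available Cl: 653.2 / 0.889 = 734.7 g.

735 g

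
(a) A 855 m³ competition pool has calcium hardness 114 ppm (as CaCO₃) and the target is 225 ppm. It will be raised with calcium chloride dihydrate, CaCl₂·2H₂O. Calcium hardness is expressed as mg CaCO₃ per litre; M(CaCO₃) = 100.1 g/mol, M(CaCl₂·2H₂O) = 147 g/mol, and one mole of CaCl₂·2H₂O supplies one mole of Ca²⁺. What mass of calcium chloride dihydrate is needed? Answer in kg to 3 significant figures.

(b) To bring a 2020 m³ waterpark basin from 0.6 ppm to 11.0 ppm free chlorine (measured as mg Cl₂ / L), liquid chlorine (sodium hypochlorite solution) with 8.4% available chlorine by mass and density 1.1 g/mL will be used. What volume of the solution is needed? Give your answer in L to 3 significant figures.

(a) 139 kg; (b) 227 L

(a) Volume: 855 m³ = 855,000 L.
(a) Hardness to add: (225 − 114) = 111 mg/L as CaCO₃ × 855,000 L = 94,900 g as CaCO₃.
(a) Moles of Ca²⁺ (1 mol Ca²⁺ ≡ 1 mol CaCO₃): 94,900 / 100.1 g/mol = 948.1 mol.
(a) Mass of CaCl₂·2H₂O: 948.1 × 147 = 139,400 g.

(b) Volume: 2020 m³ = 2,020,000 L.
(b) Chlorine deficit: 11.0 − 0.6 = 10.4 ppm = 10.4 mg/L as Cl₂.
(b) Cl₂ equivalent needed: 10.4 mg/L × 2,020,000 L = 21,010,000 mg = 21,010 g.
(b) Product at 8.4% available chlorine: 21,010 / 0.084 = 250,100 g.
(b) Volume at density 1.1 g/mL: 250,100 g ÷ 1.1 g/mL = 227,400 mL.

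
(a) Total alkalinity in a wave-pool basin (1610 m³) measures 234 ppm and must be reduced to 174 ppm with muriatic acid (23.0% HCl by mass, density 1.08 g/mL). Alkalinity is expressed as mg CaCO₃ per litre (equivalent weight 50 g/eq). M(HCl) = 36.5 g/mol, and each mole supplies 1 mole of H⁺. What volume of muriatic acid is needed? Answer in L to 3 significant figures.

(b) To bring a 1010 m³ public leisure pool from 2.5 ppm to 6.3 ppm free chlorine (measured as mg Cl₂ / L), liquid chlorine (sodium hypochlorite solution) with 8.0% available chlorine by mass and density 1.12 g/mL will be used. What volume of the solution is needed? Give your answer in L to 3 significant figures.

(a) 284 L; (b) 42.8 L

(a) Volume: 1610 m³ = 1,610,000 L.
(a) Alkalinity to neutralize: (234 − 174) = 60 mg/L as CaCO₃ × 1,610,000 L = 96,600 g as CaCO₃.
(a) Equivalents of H⁺ required: 96,600 ÷ 50 g/eq = 1932 eq = 1932 mol HCl.
(a) Mass of HCl: 1932 × 36.5 = 70,520 g.
(a) Mass of 23.0% solution: 70,520 / 0.23 = 306,600 g.
(a) Volume: 306,600 g ÷ 1.08 g/mL = 283,900 mL.

(b) Volume: 1010 m³ = 1,010,000 L.
(b) Chlorine deficit: 6.3 − 2.5 = 3.8 ppm = 3.8 mg/L as Cl₂.
(b) Cl₂ equivalent needed: 3.8 mg/L × 1,010,000 L = 3,838,000 mg = 3838 g.
(b) Product at 8.0% available chlorine: 3838 / 0.08 = 47,980 g.
(b) Volume at density 1.12 g/mL: 47,980 g ÷ 1.12 g/mL = 42,830 mL.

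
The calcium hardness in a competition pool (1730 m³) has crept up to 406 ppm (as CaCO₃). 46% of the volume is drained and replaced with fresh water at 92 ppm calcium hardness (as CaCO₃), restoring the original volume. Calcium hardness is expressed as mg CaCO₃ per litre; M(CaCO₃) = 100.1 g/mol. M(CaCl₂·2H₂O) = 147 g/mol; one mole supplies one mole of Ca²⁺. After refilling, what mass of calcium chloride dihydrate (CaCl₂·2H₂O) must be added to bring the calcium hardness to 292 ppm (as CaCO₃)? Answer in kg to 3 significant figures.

Volume: 1730 m³ = 1,730,000 L.
After draining 46% and refilling: 406 × 0.54 + 92 × 0.46 = 261.56 ppm.
Deficit to target: 292 − 261.56 = 30.44 mg/L.
As CaCO₃: 30.44 mg/L × 1,730,000 L = 52,660 g; ÷ 100.1 = 526.1 mol Ca²⁺.
Mass: 526.1 × 147 = 77,330 g.

77.3 kg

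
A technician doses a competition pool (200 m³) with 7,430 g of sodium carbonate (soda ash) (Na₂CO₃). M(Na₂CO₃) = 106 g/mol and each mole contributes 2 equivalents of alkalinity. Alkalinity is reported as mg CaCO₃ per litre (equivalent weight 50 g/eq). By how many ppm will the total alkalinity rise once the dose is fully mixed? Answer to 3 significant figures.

Volume: 200 m³ = 200,000 L.
Moles of Na₂CO₃: 7,430 g ÷ 106 g/mol = 70.09 mol → 140.2 eq of alkalinity.
As CaCO₃: 140.2 eq × 50 g/eq = 7009 g.
Rise: 7009 g / 200,000 L × 1000 = 35.05 mg/L.

35.0 ppm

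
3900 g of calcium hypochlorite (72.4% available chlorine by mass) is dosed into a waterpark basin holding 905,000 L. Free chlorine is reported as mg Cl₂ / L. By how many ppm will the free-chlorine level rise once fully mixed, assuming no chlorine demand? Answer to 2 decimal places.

Available chlorine delivered: 3900 g × 0.724 = 2824 g as Cl₂.
Concentration rise: 2824 g / 905,000 L = 3.12 mg/L = 3.12 ppm.

3.12 ppm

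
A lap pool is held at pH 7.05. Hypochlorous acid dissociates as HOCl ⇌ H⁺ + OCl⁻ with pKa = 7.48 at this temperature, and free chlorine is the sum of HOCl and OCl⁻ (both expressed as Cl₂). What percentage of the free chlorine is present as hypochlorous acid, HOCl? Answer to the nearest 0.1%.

[OCl⁻]/[HOCl] = 10^(pH − pKa) = 10^(7.05 − 7.48) = 10^-0.43 = 0.3715.
Fraction as HOCl = 1 / (1 + 0.3715) = 0.7291.

72.9%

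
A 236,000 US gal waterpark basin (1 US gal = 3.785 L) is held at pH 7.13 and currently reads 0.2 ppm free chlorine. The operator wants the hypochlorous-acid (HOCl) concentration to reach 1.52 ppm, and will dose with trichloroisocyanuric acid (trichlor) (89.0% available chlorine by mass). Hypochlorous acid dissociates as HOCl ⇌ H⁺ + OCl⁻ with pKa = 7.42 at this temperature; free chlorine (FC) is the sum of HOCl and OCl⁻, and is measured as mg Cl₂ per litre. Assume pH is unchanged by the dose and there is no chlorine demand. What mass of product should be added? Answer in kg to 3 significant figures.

2.11 kg

Volume: 236,000 US gal × 3.785 L/gal = 893,260 L.
[OCl⁻]/[HOCl] = 10^(pH − pKa) = 10^(7.13 − 7.42) = 0.5129; fraction as HOCl = 1/(1 + 0.5129) = 0.661.
Free chlorine required for 1.52 ppm HOCl: 1.52 / 0.661 = 2.3 ppm.
FC to add: 2.3 − 0.2 = 2.1 mg/L as Cl₂.
Cl₂ equivalent: 2.1 mg/L × 893,260 L = 1875 g.
Product at 89.0% available Cl: 1875 / 0.89 = 2107 g.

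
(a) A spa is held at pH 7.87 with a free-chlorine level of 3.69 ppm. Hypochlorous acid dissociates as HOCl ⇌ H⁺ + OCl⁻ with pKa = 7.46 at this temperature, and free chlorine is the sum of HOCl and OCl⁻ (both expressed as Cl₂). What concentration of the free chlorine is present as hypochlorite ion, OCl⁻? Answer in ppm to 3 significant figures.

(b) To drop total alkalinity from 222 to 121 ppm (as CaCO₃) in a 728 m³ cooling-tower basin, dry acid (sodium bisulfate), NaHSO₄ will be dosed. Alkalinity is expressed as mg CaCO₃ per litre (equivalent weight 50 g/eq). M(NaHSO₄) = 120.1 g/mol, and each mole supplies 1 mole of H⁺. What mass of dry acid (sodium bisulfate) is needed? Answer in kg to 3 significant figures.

(a) [OCl⁻]/[HOCl] = 10^(pH − pKa) = 10^(7.87 − 7.46) = 10^0.41 = 2.57.
(a) Fraction as HOCl = 1 / (1 + 2.57) = 0.2801.
(a) OCl⁻ = (1 − 0.2801) × 3.69 ppm = 2.657 ppm.

(b) Volume: 728 m³ = 728,000 L.
(b) Alkalinity to neutralize: (222 − 121) = 101 mg/L as CaCO₃ × 728,000 L = 73,530 g as CaCO₃.
(b) Equivalents of H⁺ required: 73,530 ÷ 50 g/eq = 1471 eq = 1471 mol NaHSO₄.
(b) Mass of NaHSO₄: 1471 × 120.1 = 176,600 g.

(a) 2.66 ppm; (b) 177 kg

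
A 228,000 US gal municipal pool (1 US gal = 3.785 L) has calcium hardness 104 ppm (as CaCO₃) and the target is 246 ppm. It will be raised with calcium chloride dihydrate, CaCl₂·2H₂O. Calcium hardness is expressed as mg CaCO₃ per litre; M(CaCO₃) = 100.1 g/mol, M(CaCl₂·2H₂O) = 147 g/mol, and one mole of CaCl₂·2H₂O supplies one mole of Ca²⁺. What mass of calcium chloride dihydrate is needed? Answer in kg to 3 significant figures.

Volume: 228,000 US gal × 3.785 L/gal = 862,980 L.
Hardness to add: (246 − 104) = 142 mg/L as CaCO₃ × 862,980 L = 122,500 g as CaCO₃.
Moles of Ca²⁺ (1 mol Ca²⁺ ≡ 1 mol CaCO₃): 122,500 / 100.1 g/mol = 1224 mol.
Mass of CaCl₂·2H₂O: 1224 × 147 = 180,000 g.

180 kg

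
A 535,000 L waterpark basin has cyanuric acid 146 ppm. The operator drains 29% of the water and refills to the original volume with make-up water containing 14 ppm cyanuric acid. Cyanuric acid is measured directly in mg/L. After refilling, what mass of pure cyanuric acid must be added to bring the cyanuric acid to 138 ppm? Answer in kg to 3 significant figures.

16.2 kg

After draining 29% and refilling: 146 × 0.71 + 14 × 0.29 = 107.72 ppm.
Deficit to target: 138 − 107.72 = 30.28 mg/L.
Mass: 30.28 mg/L × 535,000 L = 16,200 g cyanuric acid.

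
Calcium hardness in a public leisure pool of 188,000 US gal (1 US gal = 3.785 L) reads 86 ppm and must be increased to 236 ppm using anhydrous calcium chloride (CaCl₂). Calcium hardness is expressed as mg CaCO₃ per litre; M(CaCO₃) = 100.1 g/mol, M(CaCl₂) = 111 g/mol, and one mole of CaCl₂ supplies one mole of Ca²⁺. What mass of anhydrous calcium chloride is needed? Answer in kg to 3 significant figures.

Volume: 188,000 US gal × 3.785 L/gal = 711,580 L.
Hardness to add: (236 − 86) = 150 mg/L as CaCO₃ × 711,580 L = 106,700 g as CaCO₃.
Moles of Ca²⁺ (1 mol Ca²⁺ ≡ 1 mol CaCO₃): 106,700 / 100.1 g/mol = 1066 mol.
Mass of CaCl₂: 1066 × 111 = 118,400 g.

118 kg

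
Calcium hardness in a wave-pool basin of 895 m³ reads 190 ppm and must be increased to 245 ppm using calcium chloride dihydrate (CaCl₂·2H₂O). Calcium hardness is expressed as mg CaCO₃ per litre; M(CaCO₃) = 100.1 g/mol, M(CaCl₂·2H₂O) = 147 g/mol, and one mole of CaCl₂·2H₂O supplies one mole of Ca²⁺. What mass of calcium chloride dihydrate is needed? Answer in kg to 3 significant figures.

72.3 kg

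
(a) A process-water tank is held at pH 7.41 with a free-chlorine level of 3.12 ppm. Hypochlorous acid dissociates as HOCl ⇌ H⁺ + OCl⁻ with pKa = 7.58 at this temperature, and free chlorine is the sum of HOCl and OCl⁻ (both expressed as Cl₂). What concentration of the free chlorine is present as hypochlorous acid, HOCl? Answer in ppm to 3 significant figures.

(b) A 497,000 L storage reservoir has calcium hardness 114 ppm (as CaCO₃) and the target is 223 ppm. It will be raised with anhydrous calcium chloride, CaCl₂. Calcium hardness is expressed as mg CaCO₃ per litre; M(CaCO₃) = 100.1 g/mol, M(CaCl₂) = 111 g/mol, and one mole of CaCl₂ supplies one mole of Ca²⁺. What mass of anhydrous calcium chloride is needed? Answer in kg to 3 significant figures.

(a) 1.86 ppm; (b) 60.1 kg

(a) [OCl⁻]/[HOCl] = 10^(pH − pKa) = 10^(7.41 − 7.58) = 10^-0.17 = 0.6761.
(a) Fraction as HOCl = 1 / (1 + 0.6761) = 0.5966.
(a) HOCl = 0.5966 × 3.12 ppm = 1.861 ppm.

(b) Hardness to add: (223 − 114) = 109 mg/L as CaCO₃ × 497,000 L = 54,170 g as CaCO₃.
(b) Moles of Ca²⁺ (1 mol Ca²⁺ ≡ 1 mol CaCO₃): 54,170 / 100.1 g/mol = 541.2 mol.
(b) Mass of CaCl₂: 541.2 × 111 = 60,070 g.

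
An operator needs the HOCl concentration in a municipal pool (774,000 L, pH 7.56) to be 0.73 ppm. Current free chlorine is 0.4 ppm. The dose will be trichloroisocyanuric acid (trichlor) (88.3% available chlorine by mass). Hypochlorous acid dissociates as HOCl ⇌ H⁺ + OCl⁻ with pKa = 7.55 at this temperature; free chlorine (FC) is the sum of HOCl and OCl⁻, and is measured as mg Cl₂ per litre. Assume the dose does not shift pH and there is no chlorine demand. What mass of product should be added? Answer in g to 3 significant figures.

[OCl⁻]/[HOCl] = 10^(pH − pKa) = 10^(7.56 − 7.55) = 1.023; fraction as HOCl = 1/(1 + 1.023) = 0.4942.
Free chlorine required for 0.73 ppm HOCl: 0.73 / 0.4942 = 1.477 ppm.
FC to add: 1.477 − 0.4 = 1.077 mg/L as Cl₂.
Cl₂ equivalent: 1.077 mg/L × 774,000 L = 833.6 g.
Product at 88.3% available Cl: 833.6 / 0.883 = 944.1 g.

944 g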